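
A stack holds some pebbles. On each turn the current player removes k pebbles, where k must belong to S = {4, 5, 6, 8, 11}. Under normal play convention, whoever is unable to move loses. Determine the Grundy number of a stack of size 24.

G(0) = 0
G(1) = mex{} = 0
G(2) = mex{} = 0
G(3) = mex{} = 0
G(4) = mex{0} = 1
G(5) = mex{0,0} = 1
G(6) = mex{0,0,0} = 1
G(7) = mex{0,0,0} = 1
G(8) = mex{1,0,0,0} = 2
G(9) = mex{1,1,0,0} = 2
G(10) = mex{1,1,1,0} = 2
G(11) = mex{1,1,1,0,0} = 2
G(12) = mex{2,1,1,1,0} = 3
G(13) = mex{2,2,1,1,0} = 3
G(14) = mex{2,2,2,1,0} = 3
G(15) = mex{2,2,2,1,1} = 0
G(16) = mex{3,2,2,2,1} = 0
G(17) = mex{3,3,2,2,1} = 0
G(18) = mex{3,3,3,2,1} = 0
G(19) = mex{0,3,3,2,2} = 1
G(20) = mex{0,0,3,3,2} = 1
G(21) = mex{0,0,0,3,2} = 1
G(22) = mex{0,0,0,3,2} = 1
G(23) = mex{1,0,0,0,3} = 2
G(24) = mex{1,1,0,0,3} = 2

2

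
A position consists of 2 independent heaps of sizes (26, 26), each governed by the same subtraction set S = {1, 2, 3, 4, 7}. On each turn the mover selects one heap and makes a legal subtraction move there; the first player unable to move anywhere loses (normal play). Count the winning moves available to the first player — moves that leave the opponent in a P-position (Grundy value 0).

0

All heaps use S = {1, 2, 3, 4, 7}:
G(0) = 0
G(1) = mex{0} = 1
G(2) = mex{1,0} = 2
G(3) = mex{2,1,0} = 3
G(4) = mex{3,2,1,0} = 4
G(5) = mex{4,3,2,1} = 0
G(6) = mex{0,4,3,2} = 1
G(7) = mex{1,0,4,3,0} = 2
G(8) = mex{2,1,0,4,1} = 3
G(9) = mex{3,2,1,0,2} = 4
G(10) = mex{4,3,2,1,3} = 0
G(11) = mex{0,4,3,2,4} = 1
G(12) = mex{1,0,4,3,0} = 2
G(13) = mex{2,1,0,4,1} = 3
G(14) = mex{3,2,1,0,2} = 4
G(15) = mex{4,3,2,1,3} = 0
G(16) = mex{0,4,3,2,4} = 1
G(17) = mex{1,0,4,3,0} = 2
G(18) = mex{2,1,0,4,1} = 3
G(19) = mex{3,2,1,0,2} = 4
G(20) = mex{4,3,2,1,3} = 0
G(21) = mex{0,4,3,2,4} = 1
G(22) = mex{1,0,4,3,0} = 2
G(23) = mex{2,1,0,4,1} = 3
G(24) = mex{3,2,1,0,2} = 4
G(25) = mex{4,3,2,1,3} = 0
G(26) = mex{0,4,3,2,4} = 1
Heap A: G(26) = 1.
Heap B: G(26) = 1.
Combined Grundy value = 1 ⊕ 1 = 0.
A winning move leaves total XOR = 0, i.e. changes one component's Grundy value g to g ⊕ X where X is the current total.
Heap A: target g' = 1⊕0 = 1, but every legal move changes the Grundy value (mex property), so 0 moves.
Heap B: target g' = 1⊕0 = 1, but every legal move changes the Grundy value (mex property), so 0 moves.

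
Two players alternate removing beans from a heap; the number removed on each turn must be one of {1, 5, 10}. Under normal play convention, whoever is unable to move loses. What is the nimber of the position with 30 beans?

G(0) = 0
G(1) = mex{0} = 1
G(2) = mex{1} = 0
G(3) = mex{0} = 1
G(4) = mex{1} = 0
G(5) = mex{0,0} = 1
G(6) = mex{1,1} = 0
G(7) = mex{0,0} = 1
G(8) = mex{1,1} = 0
G(9) = mex{0,0} = 1
G(10) = mex{1,1,0} = 2
G(11) = mex{2,0,1} = 3
G(12) = mex{3,1,0} = 2
G(13) = mex{2,0,1} = 3
G(14) = mex{3,1,0} = 2
G(15) = mex{2,2,1} = 0
G(16) = mex{0,3,0} = 1
G(17) = mex{1,2,1} = 0
G(18) = mex{0,3,0} = 1
G(19) = mex{1,2,1} = 0
G(20) = mex{0,0,2} = 1
G(21) = mex{1,1,3} = 0
G(22) = mex{0,0,2} = 1
G(23) = mex{1,1,3} = 0
G(24) = mex{0,0,2} = 1
G(25) = mex{1,1,0} = 2
G(26) = mex{2,0,1} = 3
G(27) = mex{3,1,0} = 2
G(28) = mex{2,0,1} = 3
G(29) = mex{3,1,0} = 2
G(30) = mex{2,2,1} = 0

0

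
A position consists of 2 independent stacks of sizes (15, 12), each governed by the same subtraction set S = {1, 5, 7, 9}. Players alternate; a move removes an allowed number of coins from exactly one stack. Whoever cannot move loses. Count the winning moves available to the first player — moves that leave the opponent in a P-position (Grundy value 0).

8

All stacks use S = {1, 5, 7, 9}:
n :  0  1  2  3  4  5  6  7  8  9 10 11 12 13 14 15
G :  0  1  0  1  0  1  0  1  0  1  0  1  0  1  0  1
Stack A: G(15) = 1.
Stack B: G(12) = 0.
Combined Grundy value = 1 ⊕ 0 = 1.
A winning move leaves total XOR = 0, i.e. changes one component's Grundy value g to g ⊕ X where X is the current total.
Stack A: need g' = 1⊕1 = 0. Options: 15−1→G=0, 15−5→G=0, 15−7→G=0, 15−9→G=0. Hits: 4.
Stack B: need g' = 0⊕1 = 1. Options: 12−1→G=1, 12−5→G=1, 12−7→G=1, 12−9→G=1. Hits: 4.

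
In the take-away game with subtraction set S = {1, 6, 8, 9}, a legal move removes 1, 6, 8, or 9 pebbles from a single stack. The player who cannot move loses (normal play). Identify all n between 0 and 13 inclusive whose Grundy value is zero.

G(0) = 0
G(1) = mex{0} = 1
G(2) = mex{1} = 0
G(3) = mex{0} = 1
G(4) = mex{1} = 0
G(5) = mex{0} = 1
G(6) = mex{1,0} = 2
G(7) = mex{2,1} = 0
G(8) = mex{0,0,0} = 1
G(9) = mex{1,1,1,0} = 2
G(10) = mex{2,0,0,1} = 3
G(11) = mex{3,1,1,0} = 2
G(12) = mex{2,2,0,1} = 3
G(13) = mex{3,0,1,0} = 2
P-positions are exactly the n with G(n) = 0.

0, 2, 4, 7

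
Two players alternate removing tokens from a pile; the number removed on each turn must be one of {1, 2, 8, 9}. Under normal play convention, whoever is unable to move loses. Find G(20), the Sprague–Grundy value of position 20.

G(0) = 0
G(1) = mex{0} = 1
G(2) = mex{1,0} = 2
G(3) = mex{2,1} = 0
G(4) = mex{0,2} = 1
G(5) = mex{1,0} = 2
G(6) = mex{2,1} = 0
G(7) = mex{0,2} = 1
G(8) = mex{1,0,0} = 2
G(9) = mex{2,1,1,0} = 3
G(10) = mex{3,2,2,1} = 0
G(11) = mex{0,3,0,2} = 1
G(12) = mex{1,0,1,0} = 2
G(13) = mex{2,1,2,1} = 0
G(14) = mex{0,2,0,2} = 1
G(15) = mex{1,0,1,0} = 2
G(16) = mex{2,1,2,1} = 0
G(17) = mex{0,2,3,2} = 1
G(18) = mex{1,0,0,3} = 2
G(19) = mex{2,1,1,0} = 3
G(20) = mex{3,2,2,1} = 0

0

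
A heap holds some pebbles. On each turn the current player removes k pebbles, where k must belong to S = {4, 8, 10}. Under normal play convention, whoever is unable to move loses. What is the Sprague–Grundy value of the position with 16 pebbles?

0

n :  0  1  2  3  4  5  6  7  8  9 10 11 12 13 14 15 16
G :  0  0  0  0  1  1  1  1  2  2  2  2  3  3  0  0  0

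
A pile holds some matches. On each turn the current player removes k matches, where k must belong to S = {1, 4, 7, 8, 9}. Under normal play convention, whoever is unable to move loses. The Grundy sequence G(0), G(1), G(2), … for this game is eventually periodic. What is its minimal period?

G(0) = 0
G(1) = mex{0} = 1
G(2) = mex{1} = 0
G(3) = mex{0} = 1
G(4) = mex{1,0} = 2
G(5) = mex{2,1} = 0
G(6) = mex{0,0} = 1
G(7) = mex{1,1,0} = 2
G(8) = mex{2,2,1,0} = 3
G(9) = mex{3,0,0,1,0} = 2
G(10) = mex{2,1,1,0,1} = 3
G(11) = mex{3,2,2,1,0} = 4
G(12) = mex{4,3,0,2,1} = 5
G(13) = mex{5,2,1,0,2} = 3
G(14) = mex{3,3,2,1,0} = 4
G(15) = mex{4,4,3,2,1} = 0
G(16) = mex{0,5,2,3,2} = 1
G(17) = mex{1,3,3,2,3} = 0
G(18) = mex{0,4,4,3,2} = 1
G(19) = mex{1,0,5,4,3} = 2
G(20) = mex{2,1,3,5,4} = 0
G(21) = mex{0,0,4,3,5} = 1
G(22) = mex{1,1,0,4,3} = 2
G(23) = mex{2,2,1,0,4} = 3
G(24) = mex{3,0,0,1,0} = 2
G(25) = mex{2,1,1,0,1} = 3
G(26) = mex{3,2,2,1,0} = 4
G(27) = mex{4,3,0,2,1} = 5
G(28) = mex{5,2,1,0,2} = 3
G(29) = mex{3,3,2,1,0} = 4
G(30) = mex{4,4,3,2,1} = 0
G(31) = mex{0,5,2,3,2} = 1
G(n+15) = G(n) holds for n = 0,…,8 (a full window of length max(S) = 9), so the sequence is purely periodic with period 15.

15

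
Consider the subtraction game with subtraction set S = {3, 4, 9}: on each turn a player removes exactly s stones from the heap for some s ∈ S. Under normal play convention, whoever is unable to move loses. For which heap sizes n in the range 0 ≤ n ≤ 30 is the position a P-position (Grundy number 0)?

n :  0  1  2  3  4  5  6  7  8  9 10 11 12 13 14 15 16 17 18 19 20 21 22 23 24 25 26 27 28 29 30
G :  0  0  0  1  1  1  2  0  0  3  1  1  2  0  0  0  1  1  1  2  0  0  3  1  1  2  0  0  0  1  1
P-positions are exactly the n with G(n) = 0.

0, 1, 2, 7, 8, 13, 14, 15, 20, 21, 26, 27, 28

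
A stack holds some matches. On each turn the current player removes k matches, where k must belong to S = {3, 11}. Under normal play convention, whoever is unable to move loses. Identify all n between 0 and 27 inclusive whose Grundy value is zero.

0, 1, 2, 6, 7, 8, 14, 15, 16, 20, 21, 22

n :  0  1  2  3  4  5  6  7  8  9 10 11 12 13 14 15 16 17 18 19 20 21 22 23 24 25 26 27
G :  0  0  0  1  1  1  0  0  0  1  1  1  2  2  0  0  0  1  1  1  0  0  0  1  1  1  2  2
P-positions are exactly the n with G(n) = 0.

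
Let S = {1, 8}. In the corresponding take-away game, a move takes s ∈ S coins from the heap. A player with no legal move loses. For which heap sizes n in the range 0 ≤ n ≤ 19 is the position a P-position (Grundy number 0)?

n :  0  1  2  3  4  5  6  7  8  9 10 11 12 13 14 15 16 17 18 19
G :  0  1  0  1  0  1  0  1  2  0  1  0  1  0  1  0  1  2  0  1
P-positions are exactly the n with G(n) = 0.

0, 2, 4, 6, 9, 11, 13, 15, 18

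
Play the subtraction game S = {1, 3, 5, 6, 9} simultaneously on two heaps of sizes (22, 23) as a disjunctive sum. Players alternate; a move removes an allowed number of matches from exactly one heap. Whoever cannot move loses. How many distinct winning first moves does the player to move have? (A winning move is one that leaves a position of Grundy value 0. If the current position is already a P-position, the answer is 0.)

5

All heaps use S = {1, 3, 5, 6, 9}:
n :  0  1  2  3  4  5  6  7  8  9 10 11 12 13 14 15 16 17 18 19 20 21 22 23
G :  0  1  0  1  0  1  2  3  2  3  2  3  0  1  0  1  0  1  2  3  2  3  2  3
Heap A: G(22) = 2.
Heap B: G(23) = 3.
Combined Grundy value = 2 ⊕ 3 = 1.
A winning move leaves total XOR = 0, i.e. changes one component's Grundy value g to g ⊕ X where X is the current total.
Heap A: need g' = 2⊕1 = 3. Options: 22−1→G=3, 22−3→G=3, 22−5→G=1, 22−6→G=0, 22−9→G=1. Hits: 2.
Heap B: need g' = 3⊕1 = 2. Options: 23−1→G=2, 23−3→G=2, 23−5→G=2, 23−6→G=1, 23−9→G=0. Hits: 3.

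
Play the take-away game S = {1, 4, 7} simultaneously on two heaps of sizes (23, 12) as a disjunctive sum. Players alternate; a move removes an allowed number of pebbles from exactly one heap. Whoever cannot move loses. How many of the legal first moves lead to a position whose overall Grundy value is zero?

All heaps use S = {1, 4, 7}:
G(0) = 0
G(1) = mex{0} = 1
G(2) = mex{1} = 0
G(3) = mex{0} = 1
G(4) = mex{1,0} = 2
G(5) = mex{2,1} = 0
G(6) = mex{0,0} = 1
G(7) = mex{1,1,0} = 2
G(8) = mex{2,2,1} = 0
G(9) = mex{0,0,0} = 1
G(10) = mex{1,1,1} = 0
G(11) = mex{0,2,2} = 1
G(12) = mex{1,0,0} = 2
G(13) = mex{2,1,1} = 0
G(14) = mex{0,0,2} = 1
G(15) = mex{1,1,0} = 2
G(16) = mex{2,2,1} = 0
G(17) = mex{0,0,0} = 1
G(18) = mex{1,1,1} = 0
G(19) = mex{0,2,2} = 1
G(20) = mex{1,0,0} = 2
G(21) = mex{2,1,1} = 0
G(22) = mex{0,0,2} = 1
G(23) = mex{1,1,0} = 2
Heap A: G(23) = 2.
Heap B: G(12) = 2.
Combined Grundy value = 2 ⊕ 2 = 0.
A winning move leaves total XOR = 0, i.e. changes one component's Grundy value g to g ⊕ X where X is the current total.
Heap A: target g' = 2⊕0 = 2, but every legal move changes the Grundy value (mex property), so 0 moves.
Heap B: target g' = 2⊕0 = 2, but every legal move changes the Grundy value (mex property), so 0 moves.

0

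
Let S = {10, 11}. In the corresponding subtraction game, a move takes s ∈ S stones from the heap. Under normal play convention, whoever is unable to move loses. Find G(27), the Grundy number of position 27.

0

G(0) = 0
G(1) = mex{} = 0
G(2) = mex{} = 0
G(3) = mex{} = 0
G(4) = mex{} = 0
G(5) = mex{} = 0
G(6) = mex{} = 0
G(7) = mex{} = 0
G(8) = mex{} = 0
G(9) = mex{} = 0
G(10) = mex{0} = 1
G(11) = mex{0,0} = 1
G(12) = mex{0,0} = 1
G(13) = mex{0,0} = 1
G(14) = mex{0,0} = 1
G(15) = mex{0,0} = 1
G(16) = mex{0,0} = 1
G(17) = mex{0,0} = 1
G(18) = mex{0,0} = 1
G(19) = mex{0,0} = 1
G(20) = mex{1,0} = 2
G(21) = mex{1,1} = 0
G(22) = mex{1,1} = 0
G(23) = mex{1,1} = 0
G(24) = mex{1,1} = 0
G(25) = mex{1,1} = 0
G(26) = mex{1,1} = 0
G(27) = mex{1,1} = 0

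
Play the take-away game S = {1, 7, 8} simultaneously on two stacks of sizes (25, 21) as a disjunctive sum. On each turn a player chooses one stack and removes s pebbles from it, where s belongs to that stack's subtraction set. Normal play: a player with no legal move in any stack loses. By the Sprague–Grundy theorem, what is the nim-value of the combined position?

All stacks use S = {1, 7, 8}:
n :  0  1  2  3  4  5  6  7  8  9 10 11 12 13 14 15 16 17 18 19 20 21 22 23 24 25
G :  0  1  0  1  0  1  0  1  2  3  2  3  2  3  2  0  1  0  1  0  1  0  1  2  3  2
Stack A: G(25) = 2.
Stack B: G(21) = 0.
Combined Grundy value = 2 ⊕ 0 = 2.

2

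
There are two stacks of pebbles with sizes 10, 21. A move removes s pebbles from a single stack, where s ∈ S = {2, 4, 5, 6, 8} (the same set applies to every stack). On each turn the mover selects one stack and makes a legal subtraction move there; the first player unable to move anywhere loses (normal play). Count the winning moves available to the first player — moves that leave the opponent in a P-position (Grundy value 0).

All stacks use S = {2, 4, 5, 6, 8}:
G(0) = 0
G(1) = mex{} = 0
G(2) = mex{0} = 1
G(3) = mex{0} = 1
G(4) = mex{1,0} = 2
G(5) = mex{1,0,0} = 2
G(6) = mex{2,1,0,0} = 3
G(7) = mex{2,1,1,0} = 3
G(8) = mex{3,2,1,1,0} = 4
G(9) = mex{3,2,2,1,0} = 4
G(10) = mex{4,3,2,2,1} = 0
G(11) = mex{4,3,3,2,1} = 0
G(12) = mex{0,4,3,3,2} = 1
G(13) = mex{0,4,4,3,2} = 1
G(14) = mex{1,0,4,4,3} = 2
G(15) = mex{1,0,0,4,3} = 2
G(16) = mex{2,1,0,0,4} = 3
G(17) = mex{2,1,1,0,4} = 3
G(18) = mex{3,2,1,1,0} = 4
G(19) = mex{3,2,2,1,0} = 4
G(20) = mex{4,3,2,2,1} = 0
G(21) = mex{4,3,3,2,1} = 0
Stack A: G(10) = 0.
Stack B: G(21) = 0.
Combined Grundy value = 0 ⊕ 0 = 0.
A winning move leaves total XOR = 0, i.e. changes one component's Grundy value g to g ⊕ X where X is the current total.
Stack A: target g' = 0⊕0 = 0, but every legal move changes the Grundy value (mex property), so 0 moves.
Stack B: target g' = 0⊕0 = 0, but every legal move changes the Grundy value (mex property), so 0 moves.

0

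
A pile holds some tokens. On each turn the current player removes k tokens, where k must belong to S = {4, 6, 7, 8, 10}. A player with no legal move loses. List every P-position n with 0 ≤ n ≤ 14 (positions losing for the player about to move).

n :  0  1  2  3  4  5  6  7  8  9 10 11 12 13 14
G :  0  0  0  0  1  1  1  1  2  2  2  2  3  3  0
P-positions are exactly the n with G(n) = 0.

0, 1, 2, 3, 14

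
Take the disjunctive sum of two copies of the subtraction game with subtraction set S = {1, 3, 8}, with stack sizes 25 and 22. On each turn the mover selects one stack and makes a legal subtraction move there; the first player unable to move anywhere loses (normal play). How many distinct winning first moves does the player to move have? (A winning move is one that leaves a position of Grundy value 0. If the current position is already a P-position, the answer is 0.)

All stacks use S = {1, 3, 8}:
G(0) = 0
G(1) = mex{0} = 1
G(2) = mex{1} = 0
G(3) = mex{0,0} = 1
G(4) = mex{1,1} = 0
G(5) = mex{0,0} = 1
G(6) = mex{1,1} = 0
G(7) = mex{0,0} = 1
G(8) = mex{1,1,0} = 2
G(9) = mex{2,0,1} = 3
G(10) = mex{3,1,0} = 2
G(11) = mex{2,2,1} = 0
G(12) = mex{0,3,0} = 1
G(13) = mex{1,2,1} = 0
G(14) = mex{0,0,0} = 1
G(15) = mex{1,1,1} = 0
G(16) = mex{0,0,2} = 1
G(17) = mex{1,1,3} = 0
G(18) = mex{0,0,2} = 1
G(19) = mex{1,1,0} = 2
G(20) = mex{2,0,1} = 3
G(21) = mex{3,1,0} = 2
G(22) = mex{2,2,1} = 0
G(23) = mex{0,3,0} = 1
G(24) = mex{1,2,1} = 0
G(25) = mex{0,0,0} = 1
Stack A: G(25) = 1.
Stack B: G(22) = 0.
Combined Grundy value = 1 ⊕ 0 = 1.
A winning move leaves total XOR = 0, i.e. changes one component's Grundy value g to g ⊕ X where X is the current total.
Stack A: need g' = 1⊕1 = 0. Options: 25−1→G=0, 25−3→G=0, 25−8→G=0. Hits: 3.
Stack B: need g' = 0⊕1 = 1. Options: 22−1→G=2, 22−3→G=2, 22−8→G=1. Hits: 1.

4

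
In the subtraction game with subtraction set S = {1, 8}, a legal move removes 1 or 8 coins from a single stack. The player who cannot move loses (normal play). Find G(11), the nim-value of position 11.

0

n :  0  1  2  3  4  5  6  7  8  9 10 11
G :  0  1  0  1  0  1  0  1  2  0  1  0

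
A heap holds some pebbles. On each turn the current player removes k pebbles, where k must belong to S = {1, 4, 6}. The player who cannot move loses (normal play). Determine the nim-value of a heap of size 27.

0

n :  0  1  2  3  4  5  6  7  8  9 10 11 12 13 14 15 16 17 18 19 20 21 22 23 24 25 26 27
G :  0  1  0  1  2  0  1  0  1  2  0  1  0  1  2  0  1  0  1  2  0  1  0  1  2  0  1  0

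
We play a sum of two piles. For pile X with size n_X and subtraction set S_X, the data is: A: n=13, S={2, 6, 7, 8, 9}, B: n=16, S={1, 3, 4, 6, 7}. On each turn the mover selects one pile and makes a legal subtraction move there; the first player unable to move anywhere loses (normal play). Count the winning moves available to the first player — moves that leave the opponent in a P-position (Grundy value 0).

Pile A, S = {2, 6, 7, 8, 9}:
n :  0  1  2  3  4  5  6  7  8  9 10 11 12 13
G :  0  0  1  1  0  0  1  1  2  2  3  3  2  2
G_A(13) = 2.
Pile B, S = {1, 3, 4, 6, 7}:
G(0) = 0
G(1) = mex{0} = 1
G(2) = mex{1} = 0
G(3) = mex{0,0} = 1
G(4) = mex{1,1,0} = 2
G(5) = mex{2,0,1} = 3
G(6) = mex{3,1,0,0} = 2
G(7) = mex{2,2,1,1,0} = 3
G(8) = mex{3,3,2,0,1} = 4
G(9) = mex{4,2,3,1,0} = 5
G(10) = mex{5,3,2,2,1} = 0
G(11) = mex{0,4,3,3,2} = 1
G(12) = mex{1,5,4,2,3} = 0
G(13) = mex{0,0,5,3,2} = 1
G(14) = mex{1,1,0,4,3} = 2
G(15) = mex{2,0,1,5,4} = 3
G(16) = mex{3,1,0,0,5} = 2
G_B(16) = 2.
Combined Grundy value = 2 ⊕ 2 = 0.
A winning move leaves total XOR = 0, i.e. changes one component's Grundy value g to g ⊕ X where X is the current total.
Pile A: target g' = 2⊕0 = 2, but every legal move changes the Grundy value (mex property), so 0 moves.
Pile B: target g' = 2⊕0 = 2, but every legal move changes the Grundy value (mex property), so 0 moves.

0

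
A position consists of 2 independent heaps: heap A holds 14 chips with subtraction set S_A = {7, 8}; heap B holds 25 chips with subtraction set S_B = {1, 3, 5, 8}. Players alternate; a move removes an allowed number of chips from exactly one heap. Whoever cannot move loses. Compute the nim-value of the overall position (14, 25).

0

Heap A, S = {7, 8}:
n :  0  1  2  3  4  5  6  7  8  9 10 11 12 13 14
G :  0  0  0  0  0  0  0  1  1  1  1  1  1  1  2
G_A(14) = 2.
Heap B, S = {1, 3, 5, 8}:
G(0) = 0
G(1) = mex{0} = 1
G(2) = mex{1} = 0
G(3) = mex{0,0} = 1
G(4) = mex{1,1} = 0
G(5) = mex{0,0,0} = 1
G(6) = mex{1,1,1} = 0
G(7) = mex{0,0,0} = 1
G(8) = mex{1,1,1,0} = 2
G(9) = mex{2,0,0,1} = 3
G(10) = mex{3,1,1,0} = 2
G(11) = mex{2,2,0,1} = 3
G(12) = mex{3,3,1,0} = 2
G(13) = mex{2,2,2,1} = 0
G(14) = mex{0,3,3,0} = 1
G(15) = mex{1,2,2,1} = 0
G(16) = mex{0,0,3,2} = 1
G(17) = mex{1,1,2,3} = 0
G(18) = mex{0,0,0,2} = 1
G(19) = mex{1,1,1,3} = 0
G(20) = mex{0,0,0,2} = 1
G(21) = mex{1,1,1,0} = 2
G(22) = mex{2,0,0,1} = 3
G(23) = mex{3,1,1,0} = 2
G(24) = mex{2,2,0,1} = 3
G(25) = mex{3,3,1,0} = 2
G_B(25) = 2.
Combined Grundy value = 2 ⊕ 2 = 0.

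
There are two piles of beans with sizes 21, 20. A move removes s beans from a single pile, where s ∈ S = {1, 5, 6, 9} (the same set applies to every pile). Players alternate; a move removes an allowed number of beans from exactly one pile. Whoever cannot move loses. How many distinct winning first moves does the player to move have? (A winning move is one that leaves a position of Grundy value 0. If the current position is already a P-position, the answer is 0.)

All piles use S = {1, 5, 6, 9}:
n :  0  1  2  3  4  5  6  7  8  9 10 11 12 13 14 15 16 17 18 19 20 21
G :  0  1  0  1  0  1  2  3  2  3  2  3  0  1  0  1  0  1  2  3  2  3
Pile A: G(21) = 3.
Pile B: G(20) = 2.
Combined Grundy value = 3 ⊕ 2 = 1.
A winning move leaves total XOR = 0, i.e. changes one component's Grundy value g to g ⊕ X where X is the current total.
Pile A: need g' = 3⊕1 = 2. Options: 21−1→G=2, 21−5→G=0, 21−6→G=1, 21−9→G=0. Hits: 1.
Pile B: need g' = 2⊕1 = 3. Options: 20−1→G=3, 20−5→G=1, 20−6→G=0, 20−9→G=3. Hits: 2.

3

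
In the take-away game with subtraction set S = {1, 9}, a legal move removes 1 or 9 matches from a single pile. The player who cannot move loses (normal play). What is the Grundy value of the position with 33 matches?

1

G(0) = 0
G(1) = mex{0} = 1
G(2) = mex{1} = 0
G(3) = mex{0} = 1
G(4) = mex{1} = 0
G(5) = mex{0} = 1
G(6) = mex{1} = 0
G(7) = mex{0} = 1
G(8) = mex{1} = 0
G(9) = mex{0,0} = 1
G(10) = mex{1,1} = 0
G(11) = mex{0,0} = 1
G(12) = mex{1,1} = 0
G(13) = mex{0,0} = 1
G(14) = mex{1,1} = 0
G(15) = mex{0,0} = 1
G(16) = mex{1,1} = 0
G(17) = mex{0,0} = 1
G(18) = mex{1,1} = 0
G(19) = mex{0,0} = 1
G(20) = mex{1,1} = 0
G(21) = mex{0,0} = 1
G(22) = mex{1,1} = 0
G(23) = mex{0,0} = 1
G(24) = mex{1,1} = 0
G(25) = mex{0,0} = 1
G(26) = mex{1,1} = 0
G(27) = mex{0,0} = 1
G(28) = mex{1,1} = 0
G(29) = mex{0,0} = 1
G(30) = mex{1,1} = 0
G(31) = mex{0,0} = 1
G(32) = mex{1,1} = 0
G(33) = mex{0,0} = 1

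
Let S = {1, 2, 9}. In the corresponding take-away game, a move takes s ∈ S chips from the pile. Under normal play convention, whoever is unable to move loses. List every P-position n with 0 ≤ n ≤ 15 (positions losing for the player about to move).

0, 3, 6, 10, 13

n :  0  1  2  3  4  5  6  7  8  9 10 11 12 13 14 15
G :  0  1  2  0  1  2  0  1  2  3  0  1  2  0  1  2
P-positions are exactly the n with G(n) = 0.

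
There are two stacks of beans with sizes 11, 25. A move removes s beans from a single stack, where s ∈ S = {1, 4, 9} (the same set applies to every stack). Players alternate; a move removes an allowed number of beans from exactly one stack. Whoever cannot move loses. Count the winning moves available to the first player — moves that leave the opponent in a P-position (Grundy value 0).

All stacks use S = {1, 4, 9}:
n :  0  1  2  3  4  5  6  7  8  9 10 11 12 13 14 15 16 17 18 19 20 21 22 23 24 25
G :  0  1  0  1  2  0  1  0  1  2  0  1  0  1  2  0  1  0  1  2  0  1  0  1  2  0
Stack A: G(11) = 1.
Stack B: G(25) = 0.
Combined Grundy value = 1 ⊕ 0 = 1.
A winning move leaves total XOR = 0, i.e. changes one component's Grundy value g to g ⊕ X where X is the current total.
Stack A: need g' = 1⊕1 = 0. Options: 11−1→G=0, 11−4→G=0, 11−9→G=0. Hits: 3.
Stack B: need g' = 0⊕1 = 1. Options: 25−1→G=2, 25−4→G=1, 25−9→G=1. Hits: 2.

5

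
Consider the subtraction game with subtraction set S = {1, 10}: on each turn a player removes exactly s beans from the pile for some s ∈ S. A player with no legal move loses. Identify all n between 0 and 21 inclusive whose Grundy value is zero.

n :  0  1  2  3  4  5  6  7  8  9 10 11 12 13 14 15 16 17 18 19 20 21
G :  0  1  0  1  0  1  0  1  0  1  2  0  1  0  1  0  1  0  1  0  1  2
P-positions are exactly the n with G(n) = 0.

0, 2, 4, 6, 8, 11, 13, 15, 17, 19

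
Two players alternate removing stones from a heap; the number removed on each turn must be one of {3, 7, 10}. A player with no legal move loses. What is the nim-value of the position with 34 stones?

n :  0  1  2  3  4  5  6  7  8  9 10 11 12 13 14 15 16 17 18 19 20 21 22 23 24 25 26 27 28 29 30 31 32 33 34
G :  0  0  0  1  1  1  0  2  2  1  3  3  2  2  0  0  3  1  1  0  0  2  1  1  3  2  2  2  0  3  3  1  0  0  0

0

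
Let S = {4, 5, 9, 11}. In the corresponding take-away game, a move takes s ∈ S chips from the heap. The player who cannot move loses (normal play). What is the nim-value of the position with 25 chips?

2

G(0) = 0
G(1) = mex{} = 0
G(2) = mex{} = 0
G(3) = mex{} = 0
G(4) = mex{0} = 1
G(5) = mex{0,0} = 1
G(6) = mex{0,0} = 1
G(7) = mex{0,0} = 1
G(8) = mex{1,0} = 2
G(9) = mex{1,1,0} = 2
G(10) = mex{1,1,0} = 2
G(11) = mex{1,1,0,0} = 2
G(12) = mex{2,1,0,0} = 3
G(13) = mex{2,2,1,0} = 3
G(14) = mex{2,2,1,0} = 3
G(15) = mex{2,2,1,1} = 0
G(16) = mex{3,2,1,1} = 0
G(17) = mex{3,3,2,1} = 0
G(18) = mex{3,3,2,1} = 0
G(19) = mex{0,3,2,2} = 1
G(20) = mex{0,0,2,2} = 1
G(21) = mex{0,0,3,2} = 1
G(22) = mex{0,0,3,2} = 1
G(23) = mex{1,0,3,3} = 2
G(24) = mex{1,1,0,3} = 2
G(25) = mex{1,1,0,3} = 2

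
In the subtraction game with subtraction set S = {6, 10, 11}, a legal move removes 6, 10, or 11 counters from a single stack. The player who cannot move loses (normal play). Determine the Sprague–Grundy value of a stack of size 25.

n :  0  1  2  3  4  5  6  7  8  9 10 11 12 13 14 15 16 17 18 19 20 21 22 23 24 25
G :  0  0  0  0  0  0  1  1  1  1  1  1  2  2  2  2  2  0  0  0  0  0  0  1  1  1

1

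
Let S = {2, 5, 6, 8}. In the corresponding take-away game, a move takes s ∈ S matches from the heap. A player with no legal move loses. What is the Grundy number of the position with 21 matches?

G(0) = 0
G(1) = mex{} = 0
G(2) = mex{0} = 1
G(3) = mex{0} = 1
G(4) = mex{1} = 0
G(5) = mex{1,0} = 2
G(6) = mex{0,0,0} = 1
G(7) = mex{2,1,0} = 3
G(8) = mex{1,1,1,0} = 2
G(9) = mex{3,0,1,0} = 2
G(10) = mex{2,2,0,1} = 3
G(11) = mex{2,1,2,1} = 0
G(12) = mex{3,3,1,0} = 2
G(13) = mex{0,2,3,2} = 1
G(14) = mex{2,2,2,1} = 0
G(15) = mex{1,3,2,3} = 0
G(16) = mex{0,0,3,2} = 1
G(17) = mex{0,2,0,2} = 1
G(18) = mex{1,1,2,3} = 0
G(19) = mex{1,0,1,0} = 2
G(20) = mex{0,0,0,2} = 1
G(21) = mex{2,1,0,1} = 3

3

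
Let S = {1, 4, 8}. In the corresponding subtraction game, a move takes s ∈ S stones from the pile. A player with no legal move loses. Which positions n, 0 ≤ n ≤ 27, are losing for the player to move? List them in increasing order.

0, 2, 5, 7, 12, 14, 17, 19, 24, 26

G(0) = 0
G(1) = mex{0} = 1
G(2) = mex{1} = 0
G(3) = mex{0} = 1
G(4) = mex{1,0} = 2
G(5) = mex{2,1} = 0
G(6) = mex{0,0} = 1
G(7) = mex{1,1} = 0
G(8) = mex{0,2,0} = 1
G(9) = mex{1,0,1} = 2
G(10) = mex{2,1,0} = 3
G(11) = mex{3,0,1} = 2
G(12) = mex{2,1,2} = 0
G(13) = mex{0,2,0} = 1
G(14) = mex{1,3,1} = 0
G(15) = mex{0,2,0} = 1
G(16) = mex{1,0,1} = 2
G(17) = mex{2,1,2} = 0
G(18) = mex{0,0,3} = 1
G(19) = mex{1,1,2} = 0
G(20) = mex{0,2,0} = 1
G(21) = mex{1,0,1} = 2
G(22) = mex{2,1,0} = 3
G(23) = mex{3,0,1} = 2
G(24) = mex{2,1,2} = 0
G(25) = mex{0,2,0} = 1
G(26) = mex{1,3,1} = 0
G(27) = mex{0,2,0} = 1
P-positions are exactly the n with G(n) = 0.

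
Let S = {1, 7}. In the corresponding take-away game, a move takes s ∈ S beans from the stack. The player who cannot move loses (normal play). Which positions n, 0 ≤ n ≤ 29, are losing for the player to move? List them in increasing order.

G(0) = 0
G(1) = mex{0} = 1
G(2) = mex{1} = 0
G(3) = mex{0} = 1
G(4) = mex{1} = 0
G(5) = mex{0} = 1
G(6) = mex{1} = 0
G(7) = mex{0,0} = 1
G(8) = mex{1,1} = 0
G(9) = mex{0,0} = 1
G(10) = mex{1,1} = 0
G(11) = mex{0,0} = 1
G(12) = mex{1,1} = 0
G(13) = mex{0,0} = 1
G(14) = mex{1,1} = 0
G(15) = mex{0,0} = 1
G(16) = mex{1,1} = 0
G(17) = mex{0,0} = 1
G(18) = mex{1,1} = 0
G(19) = mex{0,0} = 1
G(20) = mex{1,1} = 0
G(21) = mex{0,0} = 1
G(22) = mex{1,1} = 0
G(23) = mex{0,0} = 1
G(24) = mex{1,1} = 0
G(25) = mex{0,0} = 1
G(26) = mex{1,1} = 0
G(27) = mex{0,0} = 1
G(28) = mex{1,1} = 0
G(29) = mex{0,0} = 1
P-positions are exactly the n with G(n) = 0.

0, 2, 4, 6, 8, 10, 12, 14, 16, 18, 20, 22, 24, 26, 28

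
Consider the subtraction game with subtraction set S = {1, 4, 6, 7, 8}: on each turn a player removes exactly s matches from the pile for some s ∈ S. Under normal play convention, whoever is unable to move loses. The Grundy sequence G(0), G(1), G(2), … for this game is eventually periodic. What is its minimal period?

14

n :  0  1  2  3  4  5  6  7  8  9 10 11 12 13 14 15 16 17 18 19 20 21 22 23 24 25 26 27 28 29
G :  0  1  0  1  2  0  1  2  3  2  3  4  5  3  0  1  0  1  2  0  1  2  3  2  3  4  5  3  0  1
G(n+14) = G(n) holds for n = 0,…,7 (a full window of length max(S) = 8), so the sequence is purely periodic with period 14.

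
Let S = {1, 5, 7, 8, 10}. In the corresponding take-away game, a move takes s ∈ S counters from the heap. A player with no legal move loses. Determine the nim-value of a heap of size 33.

G(0) = 0
G(1) = mex{0} = 1
G(2) = mex{1} = 0
G(3) = mex{0} = 1
G(4) = mex{1} = 0
G(5) = mex{0,0} = 1
G(6) = mex{1,1} = 0
G(7) = mex{0,0,0} = 1
G(8) = mex{1,1,1,0} = 2
G(9) = mex{2,0,0,1} = 3
G(10) = mex{3,1,1,0,0} = 2
G(11) = mex{2,0,0,1,1} = 3
G(12) = mex{3,1,1,0,0} = 2
G(13) = mex{2,2,0,1,1} = 3
G(14) = mex{3,3,1,0,0} = 2
G(15) = mex{2,2,2,1,1} = 0
G(16) = mex{0,3,3,2,0} = 1
G(17) = mex{1,2,2,3,1} = 0
G(18) = mex{0,3,3,2,2} = 1
G(19) = mex{1,2,2,3,3} = 0
G(20) = mex{0,0,3,2,2} = 1
G(21) = mex{1,1,2,3,3} = 0
G(22) = mex{0,0,0,2,2} = 1
G(23) = mex{1,1,1,0,3} = 2
G(24) = mex{2,0,0,1,2} = 3
G(25) = mex{3,1,1,0,0} = 2
G(26) = mex{2,0,0,1,1} = 3
G(27) = mex{3,1,1,0,0} = 2
G(28) = mex{2,2,0,1,1} = 3
G(29) = mex{3,3,1,0,0} = 2
G(30) = mex{2,2,2,1,1} = 0
G(31) = mex{0,3,3,2,0} = 1
G(32) = mex{1,2,2,3,1} = 0
G(33) = mex{0,3,3,2,2} = 1

1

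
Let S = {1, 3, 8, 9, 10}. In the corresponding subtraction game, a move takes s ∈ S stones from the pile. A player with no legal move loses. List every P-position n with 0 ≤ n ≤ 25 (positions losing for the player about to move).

n :  0  1  2  3  4  5  6  7  8  9 10 11 12 13 14 15 16 17 18 19 20 21 22 23 24 25
G :  0  1  0  1  0  1  0  1  2  3  2  3  2  3  2  3  4  0  1  0  1  0  1  0  1  2
P-positions are exactly the n with G(n) = 0.

0, 2, 4, 6, 17, 19, 21, 23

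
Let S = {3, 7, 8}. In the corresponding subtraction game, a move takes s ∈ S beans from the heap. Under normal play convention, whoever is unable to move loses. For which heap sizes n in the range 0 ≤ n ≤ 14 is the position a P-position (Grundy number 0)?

n :  0  1  2  3  4  5  6  7  8  9 10 11 12 13 14
G :  0  0  0  1  1  1  0  2  2  1  3  0  0  2  1
P-positions are exactly the n with G(n) = 0.

0, 1, 2, 6, 11, 12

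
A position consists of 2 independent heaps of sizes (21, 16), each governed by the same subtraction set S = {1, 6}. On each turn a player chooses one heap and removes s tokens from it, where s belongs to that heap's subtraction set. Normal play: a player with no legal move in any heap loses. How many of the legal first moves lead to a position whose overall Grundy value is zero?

0

All heaps use S = {1, 6}:
n :  0  1  2  3  4  5  6  7  8  9 10 11 12 13 14 15 16 17 18 19 20 21
G :  0  1  0  1  0  1  2  0  1  0  1  0  1  2  0  1  0  1  0  1  2  0
Heap A: G(21) = 0.
Heap B: G(16) = 0.
Combined Grundy value = 0 ⊕ 0 = 0.
A winning move leaves total XOR = 0, i.e. changes one component's Grundy value g to g ⊕ X where X is the current total.
Heap A: target g' = 0⊕0 = 0, but every legal move changes the Grundy value (mex property), so 0 moves.
Heap B: target g' = 0⊕0 = 0, but every legal move changes the Grundy value (mex property), so 0 moves.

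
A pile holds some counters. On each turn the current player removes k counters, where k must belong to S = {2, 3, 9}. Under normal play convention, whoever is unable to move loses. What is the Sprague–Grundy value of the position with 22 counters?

0

G(0) = 0
G(1) = mex{} = 0
G(2) = mex{0} = 1
G(3) = mex{0,0} = 1
G(4) = mex{1,0} = 2
G(5) = mex{1,1} = 0
G(6) = mex{2,1} = 0
G(7) = mex{0,2} = 1
G(8) = mex{0,0} = 1
G(9) = mex{1,0,0} = 2
G(10) = mex{1,1,0} = 2
G(11) = mex{2,1,1} = 0
G(12) = mex{2,2,1} = 0
G(13) = mex{0,2,2} = 1
G(14) = mex{0,0,0} = 1
G(15) = mex{1,0,0} = 2
G(16) = mex{1,1,1} = 0
G(17) = mex{2,1,1} = 0
G(18) = mex{0,2,2} = 1
G(19) = mex{0,0,2} = 1
G(20) = mex{1,0,0} = 2
G(21) = mex{1,1,0} = 2
G(22) = mex{2,1,1} = 0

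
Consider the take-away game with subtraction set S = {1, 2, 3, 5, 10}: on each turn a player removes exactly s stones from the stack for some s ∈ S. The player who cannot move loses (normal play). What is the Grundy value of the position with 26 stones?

G(0) = 0
G(1) = mex{0} = 1
G(2) = mex{1,0} = 2
G(3) = mex{2,1,0} = 3
G(4) = mex{3,2,1} = 0
G(5) = mex{0,3,2,0} = 1
G(6) = mex{1,0,3,1} = 2
G(7) = mex{2,1,0,2} = 3
G(8) = mex{3,2,1,3} = 0
G(9) = mex{0,3,2,0} = 1
G(10) = mex{1,0,3,1,0} = 2
G(11) = mex{2,1,0,2,1} = 3
G(12) = mex{3,2,1,3,2} = 0
G(13) = mex{0,3,2,0,3} = 1
G(14) = mex{1,0,3,1,0} = 2
G(15) = mex{2,1,0,2,1} = 3
G(16) = mex{3,2,1,3,2} = 0
G(17) = mex{0,3,2,0,3} = 1
G(18) = mex{1,0,3,1,0} = 2
G(19) = mex{2,1,0,2,1} = 3
G(20) = mex{3,2,1,3,2} = 0
G(21) = mex{0,3,2,0,3} = 1
G(22) = mex{1,0,3,1,0} = 2
G(23) = mex{2,1,0,2,1} = 3
G(24) = mex{3,2,1,3,2} = 0
G(25) = mex{0,3,2,0,3} = 1
G(26) = mex{1,0,3,1,0} = 2

2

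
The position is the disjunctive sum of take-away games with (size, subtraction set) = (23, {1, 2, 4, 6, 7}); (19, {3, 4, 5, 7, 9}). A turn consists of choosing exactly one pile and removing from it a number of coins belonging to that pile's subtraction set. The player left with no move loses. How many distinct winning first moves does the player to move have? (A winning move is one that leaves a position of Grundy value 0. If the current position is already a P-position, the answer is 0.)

Pile A, S = {1, 2, 4, 6, 7}:
G(0) = 0
G(1) = mex{0} = 1
G(2) = mex{1,0} = 2
G(3) = mex{2,1} = 0
G(4) = mex{0,2,0} = 1
G(5) = mex{1,0,1} = 2
G(6) = mex{2,1,2,0} = 3
G(7) = mex{3,2,0,1,0} = 4
G(8) = mex{4,3,1,2,1} = 0
G(9) = mex{0,4,2,0,2} = 1
G(10) = mex{1,0,3,1,0} = 2
G(11) = mex{2,1,4,2,1} = 0
G(12) = mex{0,2,0,3,2} = 1
G(13) = mex{1,0,1,4,3} = 2
G(14) = mex{2,1,2,0,4} = 3
G(15) = mex{3,2,0,1,0} = 4
G(16) = mex{4,3,1,2,1} = 0
G(17) = mex{0,4,2,0,2} = 1
G(18) = mex{1,0,3,1,0} = 2
G(19) = mex{2,1,4,2,1} = 0
G(20) = mex{0,2,0,3,2} = 1
G(21) = mex{1,0,1,4,3} = 2
G(22) = mex{2,1,2,0,4} = 3
G(23) = mex{3,2,0,1,0} = 4
G_A(23) = 4.
Pile B, S = {3, 4, 5, 7, 9}:
G(0) = 0
G(1) = mex{} = 0
G(2) = mex{} = 0
G(3) = mex{0} = 1
G(4) = mex{0,0} = 1
G(5) = mex{0,0,0} = 1
G(6) = mex{1,0,0} = 2
G(7) = mex{1,1,0,0} = 2
G(8) = mex{1,1,1,0} = 2
G(9) = mex{2,1,1,0,0} = 3
G(10) = mex{2,2,1,1,0} = 3
G(11) = mex{2,2,2,1,0} = 3
G(12) = mex{3,2,2,1,1} = 0
G(13) = mex{3,3,2,2,1} = 0
G(14) = mex{3,3,3,2,1} = 0
G(15) = mex{0,3,3,2,2} = 1
G(16) = mex{0,0,3,3,2} = 1
G(17) = mex{0,0,0,3,2} = 1
G(18) = mex{1,0,0,3,3} = 2
G(19) = mex{1,1,0,0,3} = 2
G_B(19) = 2.
Combined Grundy value = 4 ⊕ 2 = 6.
A winning move leaves total XOR = 0, i.e. changes one component's Grundy value g to g ⊕ X where X is the current total.
Pile A: need g' = 4⊕6 = 2. Options: 23−1→G=3, 23−2→G=2, 23−4→G=0, 23−6→G=1, 23−7→G=0. Hits: 1.
Pile B: need g' = 2⊕6 = 4. Options: 19−3→G=1, 19−4→G=1, 19−5→G=0, 19−7→G=0, 19−9→G=3. Hits: 0.

1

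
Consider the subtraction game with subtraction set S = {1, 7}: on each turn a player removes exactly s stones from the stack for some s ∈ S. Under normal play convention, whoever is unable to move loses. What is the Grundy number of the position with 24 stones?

n :  0  1  2  3  4  5  6  7  8  9 10 11 12 13 14 15 16 17 18 19 20 21 22 23 24
G :  0  1  0  1  0  1  0  1  0  1  0  1  0  1  0  1  0  1  0  1  0  1  0  1  0

0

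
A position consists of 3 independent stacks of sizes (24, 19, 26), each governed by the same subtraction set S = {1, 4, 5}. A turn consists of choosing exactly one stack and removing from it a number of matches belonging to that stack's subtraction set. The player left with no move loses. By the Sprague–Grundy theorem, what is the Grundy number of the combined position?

1

All stacks use S = {1, 4, 5}:
G(0) = 0
G(1) = mex{0} = 1
G(2) = mex{1} = 0
G(3) = mex{0} = 1
G(4) = mex{1,0} = 2
G(5) = mex{2,1,0} = 3
G(6) = mex{3,0,1} = 2
G(7) = mex{2,1,0} = 3
G(8) = mex{3,2,1} = 0
G(9) = mex{0,3,2} = 1
G(10) = mex{1,2,3} = 0
G(11) = mex{0,3,2} = 1
G(12) = mex{1,0,3} = 2
G(13) = mex{2,1,0} = 3
G(14) = mex{3,0,1} = 2
G(15) = mex{2,1,0} = 3
G(16) = mex{3,2,1} = 0
G(17) = mex{0,3,2} = 1
G(18) = mex{1,2,3} = 0
G(19) = mex{0,3,2} = 1
G(20) = mex{1,0,3} = 2
G(21) = mex{2,1,0} = 3
G(22) = mex{3,0,1} = 2
G(23) = mex{2,1,0} = 3
G(24) = mex{3,2,1} = 0
G(25) = mex{0,3,2} = 1
G(26) = mex{1,2,3} = 0
Stack A: G(24) = 0.
Stack B: G(19) = 1.
Stack C: G(26) = 0.
Combined Grundy value = 0 ⊕ 1 ⊕ 0 = 1.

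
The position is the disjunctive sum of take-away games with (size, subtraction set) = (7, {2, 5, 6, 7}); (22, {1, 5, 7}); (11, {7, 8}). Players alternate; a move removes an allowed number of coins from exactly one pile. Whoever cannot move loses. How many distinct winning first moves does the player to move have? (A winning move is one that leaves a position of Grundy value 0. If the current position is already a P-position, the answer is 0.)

Pile A, S = {2, 5, 6, 7}:
n : 0 1 2 3 4 5 6 7
G : 0 0 1 1 0 2 1 3
G_A(7) = 3.
Pile B, S = {1, 5, 7}:
n :  0  1  2  3  4  5  6  7  8  9 10 11 12 13 14 15 16 17 18 19 20 21 22
G :  0  1  0  1  0  1  0  1  0  1  0  1  0  1  0  1  0  1  0  1  0  1  0
G_B(22) = 0.
Pile C, S = {7, 8}:
G(0) = 0
G(1) = mex{} = 0
G(2) = mex{} = 0
G(3) = mex{} = 0
G(4) = mex{} = 0
G(5) = mex{} = 0
G(6) = mex{} = 0
G(7) = mex{0} = 1
G(8) = mex{0,0} = 1
G(9) = mex{0,0} = 1
G(10) = mex{0,0} = 1
G(11) = mex{0,0} = 1
G_C(11) = 1.
Combined Grundy value = 3 ⊕ 0 ⊕ 1 = 2.
A winning move leaves total XOR = 0, i.e. changes one component's Grundy value g to g ⊕ X where X is the current total.
Pile A: need g' = 3⊕2 = 1. Options: 7−2→G=2, 7−5→G=1, 7−6→G=0, 7−7→G=0. Hits: 1.
Pile B: need g' = 0⊕2 = 2. Options: 22−1→G=1, 22−5→G=1, 22−7→G=1. Hits: 0.
Pile C: need g' = 1⊕2 = 3. Options: 11−7→G=0, 11−8→G=0. Hits: 0.

1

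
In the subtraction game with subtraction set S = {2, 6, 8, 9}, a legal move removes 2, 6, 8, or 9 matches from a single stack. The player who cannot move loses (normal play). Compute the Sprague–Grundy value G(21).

n :  0  1  2  3  4  5  6  7  8  9 10 11 12 13 14 15 16 17 18 19 20 21
G :  0  0  1  1  0  0  1  1  2  2  3  3  2  2  3  0  0  1  1  0  0  1

1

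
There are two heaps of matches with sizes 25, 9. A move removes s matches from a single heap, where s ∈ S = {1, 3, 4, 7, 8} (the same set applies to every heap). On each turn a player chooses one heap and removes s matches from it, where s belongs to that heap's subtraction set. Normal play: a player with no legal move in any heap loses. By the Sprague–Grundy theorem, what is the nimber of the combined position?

4

All heaps use S = {1, 3, 4, 7, 8}:
n :  0  1  2  3  4  5  6  7  8  9 10 11 12 13 14 15 16 17 18 19 20 21 22 23 24 25
G :  0  1  0  1  2  3  2  3  4  5  4  0  1  0  1  2  3  2  3  4  5  4  0  1  0  1
Heap A: G(25) = 1.
Heap B: G(9) = 5.
Combined Grundy value = 1 ⊕ 5 = 4.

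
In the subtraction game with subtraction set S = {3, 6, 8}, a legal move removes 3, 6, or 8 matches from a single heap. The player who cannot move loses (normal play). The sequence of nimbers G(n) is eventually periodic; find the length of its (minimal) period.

n :  0  1  2  3  4  5  6  7  8  9 10 11 12 13 14 15 16 17 18 19 20 21 22 23
G :  0  0  0  1  1  1  2  2  2  3  3  0  0  0  1  1  1  2  2  2  3  3  0  0
G(n+11) = G(n) holds for n = 0,…,7 (a full window of length max(S) = 8), so the sequence is purely periodic with period 11.

11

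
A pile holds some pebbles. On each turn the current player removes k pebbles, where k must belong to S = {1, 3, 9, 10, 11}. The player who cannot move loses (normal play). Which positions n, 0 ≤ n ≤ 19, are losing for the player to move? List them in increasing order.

G(0) = 0
G(1) = mex{0} = 1
G(2) = mex{1} = 0
G(3) = mex{0,0} = 1
G(4) = mex{1,1} = 0
G(5) = mex{0,0} = 1
G(6) = mex{1,1} = 0
G(7) = mex{0,0} = 1
G(8) = mex{1,1} = 0
G(9) = mex{0,0,0} = 1
G(10) = mex{1,1,1,0} = 2
G(11) = mex{2,0,0,1,0} = 3
G(12) = mex{3,1,1,0,1} = 2
G(13) = mex{2,2,0,1,0} = 3
G(14) = mex{3,3,1,0,1} = 2
G(15) = mex{2,2,0,1,0} = 3
G(16) = mex{3,3,1,0,1} = 2
G(17) = mex{2,2,0,1,0} = 3
G(18) = mex{3,3,1,0,1} = 2
G(19) = mex{2,2,2,1,0} = 3
P-positions are exactly the n with G(n) = 0.

0, 2, 4, 6, 8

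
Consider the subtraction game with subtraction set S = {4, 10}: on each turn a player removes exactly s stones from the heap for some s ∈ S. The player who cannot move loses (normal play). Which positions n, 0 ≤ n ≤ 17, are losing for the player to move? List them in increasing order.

G(0) = 0
G(1) = mex{} = 0
G(2) = mex{} = 0
G(3) = mex{} = 0
G(4) = mex{0} = 1
G(5) = mex{0} = 1
G(6) = mex{0} = 1
G(7) = mex{0} = 1
G(8) = mex{1} = 0
G(9) = mex{1} = 0
G(10) = mex{1,0} = 2
G(11) = mex{1,0} = 2
G(12) = mex{0,0} = 1
G(13) = mex{0,0} = 1
G(14) = mex{2,1} = 0
G(15) = mex{2,1} = 0
G(16) = mex{1,1} = 0
G(17) = mex{1,1} = 0
P-positions are exactly the n with G(n) = 0.

0, 1, 2, 3, 8, 9, 14, 15, 16, 17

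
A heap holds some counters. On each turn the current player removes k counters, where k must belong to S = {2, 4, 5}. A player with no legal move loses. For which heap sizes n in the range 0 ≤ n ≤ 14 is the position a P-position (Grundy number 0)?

0, 1, 7, 8, 14

n :  0  1  2  3  4  5  6  7  8  9 10 11 12 13 14
G :  0  0  1  1  2  2  3  0  0  1  1  2  2  3  0
P-positions are exactly the n with G(n) = 0.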